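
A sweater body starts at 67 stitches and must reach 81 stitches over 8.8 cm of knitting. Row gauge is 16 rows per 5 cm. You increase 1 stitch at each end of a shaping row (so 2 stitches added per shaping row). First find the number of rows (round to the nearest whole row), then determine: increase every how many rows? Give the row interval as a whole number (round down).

Increase every 4th row.

Rows = 8.8 × 3.2 = 28.2 → 28 rows.
Stitches to add: 14 → 7 shaping rows (at 2 st each).
28 / 7 = 4.00 → every 4 rows.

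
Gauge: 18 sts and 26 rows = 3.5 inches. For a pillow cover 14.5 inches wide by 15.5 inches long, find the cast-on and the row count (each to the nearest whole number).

Cast on 75 stitches and work 115 rows.

Stitch gauge = 18/3.5 = 5.143 sts/in; 14.5 × 5.143 = 74.57 → 75 sts.
Row gauge = 26/3.5 = 7.429 rows/in; 15.5 × 7.429 = 115.14 → 115 rows.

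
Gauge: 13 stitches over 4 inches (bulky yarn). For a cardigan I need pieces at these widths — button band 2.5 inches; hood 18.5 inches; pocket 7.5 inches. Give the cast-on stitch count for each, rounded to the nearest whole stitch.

button band 8; hood 60; pocket 24.

Rate = 13/4 = 3.25 sts per in.
button band: 2.5 × 3.25 = 8.12 → 8.
hood: 18.5 × 3.25 = 60.12 → 60.
pocket: 7.5 × 3.25 = 24.38 → 24.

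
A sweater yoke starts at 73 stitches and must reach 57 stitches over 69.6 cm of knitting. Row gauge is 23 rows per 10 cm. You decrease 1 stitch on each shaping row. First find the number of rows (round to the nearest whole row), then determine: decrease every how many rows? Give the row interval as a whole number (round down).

Rows = 69.6 × 2.3 = 160.1 → 160 rows.
Stitches to remove: 16 → 16 shaping rows (at 1 st each).
160 / 16 = 10.00 → every 10 rows.

Decrease every 10th row.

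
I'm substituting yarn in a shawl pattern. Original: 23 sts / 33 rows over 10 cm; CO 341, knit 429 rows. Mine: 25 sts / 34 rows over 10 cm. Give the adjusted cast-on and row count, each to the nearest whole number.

Stitches: 341 × 25/23 = 370.65 → 371.
Rows: 429 × 34/33 = 442.00 → 442.

Cast on 371 stitches; work 442 rows.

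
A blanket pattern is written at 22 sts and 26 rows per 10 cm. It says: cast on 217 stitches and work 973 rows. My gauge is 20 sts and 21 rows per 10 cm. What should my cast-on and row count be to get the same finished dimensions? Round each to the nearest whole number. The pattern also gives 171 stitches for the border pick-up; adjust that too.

Cast on 197 stitches; work 786 rows; border pick-up 155 stitches.

Stitches: 217 × 20/22 = 197.27 → 197.
Rows: 973 × 21/26 = 785.88 → 786.
border pick-up: 171 × 20/22 = 155.45 → 155.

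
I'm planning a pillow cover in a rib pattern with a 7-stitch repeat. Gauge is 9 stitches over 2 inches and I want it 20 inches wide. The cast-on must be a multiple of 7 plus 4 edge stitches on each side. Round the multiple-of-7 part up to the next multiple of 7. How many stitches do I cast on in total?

9 / 2 = 4.5 sts per inch.
20 × 4.5 = 90.00 sts.
Less 8 edge sts → 82.00 for the repeat.
Next multiple of 7: 84.
Add back 8 edge sts → 92.

CO 92 sts.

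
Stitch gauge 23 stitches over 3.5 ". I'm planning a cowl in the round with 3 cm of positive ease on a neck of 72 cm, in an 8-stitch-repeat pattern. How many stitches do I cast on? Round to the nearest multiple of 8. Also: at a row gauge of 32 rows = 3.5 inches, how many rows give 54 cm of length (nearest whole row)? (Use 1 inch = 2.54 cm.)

Finished = 72 + 3 = 75 cm.
75 cm × 1/2.54 = 29.53 inches.
23/3.5 = 6.571 sts per in; 29.53 × 6.571 = 194.04 sts.
Nearest multiple of 8 → 192.
54 cm = 21.26 inches; × 9.143 = 194.38 → 194 rows.

Cast on 192 stitches; work 194 rows.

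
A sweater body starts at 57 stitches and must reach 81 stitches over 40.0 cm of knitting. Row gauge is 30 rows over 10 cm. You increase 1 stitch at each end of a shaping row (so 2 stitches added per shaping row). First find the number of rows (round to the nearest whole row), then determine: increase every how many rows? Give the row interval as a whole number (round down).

Increase every 10th row.

Rows = 40.0 × 3 = 120.0 → 120 rows.
Stitches to add: 24 → 12 shaping rows (at 2 st each).
120 / 12 = 10.00 → every 10 rows.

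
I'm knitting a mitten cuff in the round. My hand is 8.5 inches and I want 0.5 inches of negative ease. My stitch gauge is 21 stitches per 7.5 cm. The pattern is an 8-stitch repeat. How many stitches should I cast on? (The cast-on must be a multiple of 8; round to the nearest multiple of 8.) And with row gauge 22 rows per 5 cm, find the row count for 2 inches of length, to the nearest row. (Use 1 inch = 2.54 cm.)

Finished = 8.5 − 0.5 = 8 inches.
8 inches × 2.54 = 20.32 cm.
21/7.5 = 2.8 sts per cm; 20.32 × 2.8 = 56.90 sts.
Nearest multiple of 8 → 56.
2 inches = 5.08 cm; × 4.4 = 22.35 → 22 rows.

Cast on 56 stitches; work 22 rows.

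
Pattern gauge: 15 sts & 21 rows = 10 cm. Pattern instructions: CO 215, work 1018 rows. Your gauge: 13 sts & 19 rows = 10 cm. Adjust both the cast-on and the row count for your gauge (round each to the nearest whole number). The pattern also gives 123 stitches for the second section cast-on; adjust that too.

Cast on 186 stitches; work 921 rows; second section cast-on 107 stitches.

Stitches: 215 × 13/15 = 186.33 → 186.
Rows: 1018 × 19/21 = 921.05 → 921.
second section cast-on: 123 × 13/15 = 106.60 → 107.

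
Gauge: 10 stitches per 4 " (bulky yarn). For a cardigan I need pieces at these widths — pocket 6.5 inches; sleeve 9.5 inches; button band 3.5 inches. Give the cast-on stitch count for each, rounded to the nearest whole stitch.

Rate = 10/4 = 2.5 sts per in.
pocket: 6.5 × 2.5 = 16.25 → 16.
sleeve: 9.5 × 2.5 = 23.75 → 24.
button band: 3.5 × 2.5 = 8.75 → 9.

pocket 16; sleeve 24; button band 9.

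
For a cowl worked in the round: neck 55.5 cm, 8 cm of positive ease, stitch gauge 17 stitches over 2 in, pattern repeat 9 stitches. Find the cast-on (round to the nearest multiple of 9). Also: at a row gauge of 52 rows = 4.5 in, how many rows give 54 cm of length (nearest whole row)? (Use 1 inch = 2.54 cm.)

Cast on 216 stitches; work 246 rows.

Finished = 55.5 + 8 = 63.5 cm.
63.5 cm × 1/2.54 = 25.00 inches.
17/2 = 8.5 sts per in; 25.00 × 8.5 = 212.50 sts.
Nearest multiple of 9 → 216.
54 cm = 21.26 inches; × 11.556 = 245.67 → 246 rows.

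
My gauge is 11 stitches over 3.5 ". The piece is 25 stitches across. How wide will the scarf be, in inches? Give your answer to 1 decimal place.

11 stitches / 3.5 inch = 3.143 stitches per inch.
25 / 3.143 = 7.95 inches.

8.0 inches.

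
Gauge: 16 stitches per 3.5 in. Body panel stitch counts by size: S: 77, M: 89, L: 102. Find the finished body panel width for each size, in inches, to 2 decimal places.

S 16.84 inches; M 19.47 inches; L 22.31 inches.

16/3.5 = 4.571 sts per in.
S: 77 / 4.571 = 16.844 → 16.84 in.
M: 89 / 4.571 = 19.469 → 19.47 in.
L: 102 / 4.571 = 22.312 → 22.31 in.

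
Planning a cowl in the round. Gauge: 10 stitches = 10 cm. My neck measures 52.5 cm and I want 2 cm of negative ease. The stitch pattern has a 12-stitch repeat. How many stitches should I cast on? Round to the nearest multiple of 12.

CO 48 sts.

Finished = 52.5 − 2 = 50.5 cm.
10 / 10 = 1 sts/cm.
50.5 × 1 = 50.50 sts.
Nearest multiple of 12: 48.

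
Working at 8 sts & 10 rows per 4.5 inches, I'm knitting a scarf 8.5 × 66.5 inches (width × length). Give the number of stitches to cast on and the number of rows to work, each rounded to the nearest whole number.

Stitch gauge = 8/4.5 = 1.778 sts/in; 8.5 × 1.778 = 15.11 → 15 sts.
Row gauge = 10/4.5 = 2.222 rows/in; 66.5 × 2.222 = 147.78 → 148 rows.

Cast on 15 stitches and work 148 rows.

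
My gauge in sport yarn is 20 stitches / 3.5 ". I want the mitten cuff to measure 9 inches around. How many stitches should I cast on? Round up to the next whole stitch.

CO 52 sts.

20 stitches / 3.5 in = 5.714 stitches per inch.
9 × 5.714 = 51.43 stitches.
Round up → 52.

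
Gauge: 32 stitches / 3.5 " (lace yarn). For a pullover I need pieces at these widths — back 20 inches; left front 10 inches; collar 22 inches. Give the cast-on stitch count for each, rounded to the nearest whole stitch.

back 183; left front 91; collar 201.

Rate = 32/3.5 = 9.143 sts per in.
back: 20 × 9.143 = 182.86 → 183.
left front: 10 × 9.143 = 91.43 → 91.
collar: 22 × 9.143 = 201.14 → 201.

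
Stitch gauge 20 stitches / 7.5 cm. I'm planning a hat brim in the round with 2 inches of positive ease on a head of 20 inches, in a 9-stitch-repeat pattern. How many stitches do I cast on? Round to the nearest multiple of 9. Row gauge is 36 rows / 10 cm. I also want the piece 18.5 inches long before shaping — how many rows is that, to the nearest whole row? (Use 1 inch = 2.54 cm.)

Finished = 20 + 2 = 22 inches.
22 inches × 2.54 = 55.88 cm.
20/7.5 = 2.667 sts per cm; 55.88 × 2.667 = 149.01 sts.
Nearest multiple of 9 → 153.
18.5 inches = 46.99 cm; × 3.6 = 169.16 → 169 rows.

Cast on 153 stitches; work 169 rows.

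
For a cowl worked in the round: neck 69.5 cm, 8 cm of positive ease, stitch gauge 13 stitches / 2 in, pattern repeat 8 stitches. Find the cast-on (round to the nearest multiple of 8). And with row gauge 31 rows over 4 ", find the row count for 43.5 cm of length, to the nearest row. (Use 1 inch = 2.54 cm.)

Cast on 200 stitches; work 133 rows.

Finished = 69.5 + 8 = 77.5 cm.
77.5 cm × 1/2.54 = 30.51 inches.
13/2 = 6.5 sts per in; 30.51 × 6.5 = 198.33 sts.
Nearest multiple of 8 → 200.
43.5 cm = 17.13 inches; × 7.75 = 132.73 → 133 rows.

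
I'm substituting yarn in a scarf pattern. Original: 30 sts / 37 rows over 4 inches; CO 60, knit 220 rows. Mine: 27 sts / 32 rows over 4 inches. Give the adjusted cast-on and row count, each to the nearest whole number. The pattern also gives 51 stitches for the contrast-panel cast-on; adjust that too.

Cast on 54 stitches; work 190 rows; contrast-panel cast-on 46 stitches.

Stitches: 60 × 27/30 = 54.00 → 54.
Rows: 220 × 32/37 = 190.27 → 190.
contrast-panel cast-on: 51 × 27/30 = 45.90 → 46.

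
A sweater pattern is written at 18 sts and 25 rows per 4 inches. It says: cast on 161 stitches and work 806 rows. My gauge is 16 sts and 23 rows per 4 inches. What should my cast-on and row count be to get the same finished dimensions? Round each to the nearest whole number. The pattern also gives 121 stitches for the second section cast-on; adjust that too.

Stitches: 161 × 16/18 = 143.11 → 143.
Rows: 806 × 23/25 = 741.52 → 742.
second section cast-on: 121 × 16/18 = 107.56 → 108.

Cast on 143 stitches; work 742 rows; second section cast-on 108 stitches.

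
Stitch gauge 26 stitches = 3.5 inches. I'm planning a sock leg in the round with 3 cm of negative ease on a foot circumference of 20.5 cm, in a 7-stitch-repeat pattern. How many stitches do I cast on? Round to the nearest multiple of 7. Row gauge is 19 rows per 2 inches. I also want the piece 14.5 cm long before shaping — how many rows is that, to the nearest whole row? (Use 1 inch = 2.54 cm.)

Finished = 20.5 − 3 = 17.5 cm.
17.5 cm × 1/2.54 = 6.89 inches.
26/3.5 = 7.429 sts per in; 6.89 × 7.429 = 51.18 sts.
Nearest multiple of 7 → 49.
14.5 cm = 5.71 inches; × 9.5 = 54.23 → 54 rows.

Cast on 49 stitches; work 54 rows.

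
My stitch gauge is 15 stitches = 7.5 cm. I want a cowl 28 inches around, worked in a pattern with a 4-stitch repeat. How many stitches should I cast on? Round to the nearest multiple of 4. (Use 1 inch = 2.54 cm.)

28 in = 28 × 2.54 = 71.12 cm.
15 / 7.5 = 2 sts/cm.
71.12 × 2 = 142.24 sts.
→ 144.

Cast on 144 stitches.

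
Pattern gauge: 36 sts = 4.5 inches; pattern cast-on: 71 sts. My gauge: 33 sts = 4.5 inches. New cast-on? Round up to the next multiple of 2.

Scale factor = 33 / 36 = 0.917.
71 × 33 / 36 = 65.08 sts.
→ 66 sts.

Cast on 66 stitches.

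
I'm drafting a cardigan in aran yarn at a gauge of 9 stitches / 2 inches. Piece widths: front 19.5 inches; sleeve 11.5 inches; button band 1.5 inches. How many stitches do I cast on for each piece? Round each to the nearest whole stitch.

front 88; sleeve 52; button band 7.

Rate = 9/2 = 4.5 sts per in.
front: 19.5 × 4.5 = 87.75 → 88.
sleeve: 11.5 × 4.5 = 51.75 → 52.
button band: 1.5 × 4.5 = 6.75 → 7.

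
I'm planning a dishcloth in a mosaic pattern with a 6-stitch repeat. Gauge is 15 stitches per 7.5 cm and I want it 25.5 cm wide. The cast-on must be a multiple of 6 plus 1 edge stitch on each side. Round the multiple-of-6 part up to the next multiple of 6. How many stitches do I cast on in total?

CO 56 sts.

15 / 7.5 = 2 sts per cm.
25.5 × 2 = 51.00 sts.
Less 2 edge sts → 49.00 for the repeat.
Next multiple of 6: 54.
Add back 2 edge sts → 56.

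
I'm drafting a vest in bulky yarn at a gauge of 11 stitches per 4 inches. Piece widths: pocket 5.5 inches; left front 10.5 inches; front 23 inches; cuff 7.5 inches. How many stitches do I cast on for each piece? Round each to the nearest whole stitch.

pocket 15; left front 29; front 63; cuff 21.

Rate = 11/4 = 2.75 sts per in.
pocket: 5.5 × 2.75 = 15.12 → 15.
left front: 10.5 × 2.75 = 28.88 → 29.
front: 23 × 2.75 = 63.25 → 63.
cuff: 7.5 × 2.75 = 20.62 → 21.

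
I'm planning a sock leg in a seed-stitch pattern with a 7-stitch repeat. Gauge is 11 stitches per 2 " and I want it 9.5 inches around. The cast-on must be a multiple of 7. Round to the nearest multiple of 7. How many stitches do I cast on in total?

Cast on 49 stitches.

11 / 2 = 5.5 sts per inch.
9.5 × 5.5 = 52.25 sts.
Nearest multiple of 7: 49.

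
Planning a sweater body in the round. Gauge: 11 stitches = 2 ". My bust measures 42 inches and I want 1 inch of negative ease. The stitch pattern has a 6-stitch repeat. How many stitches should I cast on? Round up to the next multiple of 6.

Finished = 42 − 1 = 41 inches.
11 / 2 = 5.5 sts/in.
41 × 5.5 = 225.50 sts.
Next multiple of 6: 228.

228 stitches.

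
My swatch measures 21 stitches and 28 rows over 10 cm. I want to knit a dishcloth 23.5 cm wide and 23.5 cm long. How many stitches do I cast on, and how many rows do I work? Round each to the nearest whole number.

Stitch gauge = 21/10 = 2.1 sts/cm; 23.5 × 2.1 = 49.35 → 49 sts.
Row gauge = 28/10 = 2.8 rows/cm; 23.5 × 2.8 = 65.80 → 66 rows.

Cast on 49 stitches and work 66 rows.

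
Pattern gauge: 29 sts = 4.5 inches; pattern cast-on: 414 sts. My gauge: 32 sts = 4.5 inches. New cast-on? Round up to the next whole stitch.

Scale factor = 32 / 29 = 1.103.
414 × 32 / 29 = 456.83 sts.
→ 457 sts.

CO 457 sts.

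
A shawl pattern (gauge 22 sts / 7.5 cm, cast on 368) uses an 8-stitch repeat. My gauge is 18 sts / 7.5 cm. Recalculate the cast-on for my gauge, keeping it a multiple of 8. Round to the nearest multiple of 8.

368 × 18 / 22 = 301.09.
Nearest multiple of 8: 304.

CO 304 sts.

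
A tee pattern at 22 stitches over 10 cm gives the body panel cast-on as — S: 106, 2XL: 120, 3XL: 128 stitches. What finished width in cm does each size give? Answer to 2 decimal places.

22/10 = 2.2 sts per cm.
S: 106 / 2.2 = 48.182 → 48.18 cm.
2XL: 120 / 2.2 = 54.545 → 54.55 cm.
3XL: 128 / 2.2 = 58.182 → 58.18 cm.

S 48.18 cm; 2XL 54.55 cm; 3XL 58.18 cm.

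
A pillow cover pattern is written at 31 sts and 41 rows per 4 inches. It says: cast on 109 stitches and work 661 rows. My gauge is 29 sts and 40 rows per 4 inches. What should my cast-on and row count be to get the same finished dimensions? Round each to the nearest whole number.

Stitches: 109 × 29/31 = 101.97 → 102.
Rows: 661 × 40/41 = 644.88 → 645.

Cast on 102 stitches; work 645 rows.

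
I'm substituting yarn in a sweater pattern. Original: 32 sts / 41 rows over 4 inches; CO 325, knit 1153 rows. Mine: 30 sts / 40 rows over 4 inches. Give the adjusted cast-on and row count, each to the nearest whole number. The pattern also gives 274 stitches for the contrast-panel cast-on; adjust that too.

Cast on 305 stitches; work 1125 rows; contrast-panel cast-on 257 stitches.

Stitches: 325 × 30/32 = 304.69 → 305.
Rows: 1153 × 40/41 = 1124.88 → 1125.
contrast-panel cast-on: 274 × 30/32 = 256.88 → 257.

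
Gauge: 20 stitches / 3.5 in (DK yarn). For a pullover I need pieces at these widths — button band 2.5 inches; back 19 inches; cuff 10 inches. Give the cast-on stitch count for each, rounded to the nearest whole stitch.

Rate = 20/3.5 = 5.714 sts per in.
button band: 2.5 × 5.714 = 14.29 → 14.
back: 19 × 5.714 = 108.57 → 109.
cuff: 10 × 5.714 = 57.14 → 57.

button band 14; back 109; cuff 57.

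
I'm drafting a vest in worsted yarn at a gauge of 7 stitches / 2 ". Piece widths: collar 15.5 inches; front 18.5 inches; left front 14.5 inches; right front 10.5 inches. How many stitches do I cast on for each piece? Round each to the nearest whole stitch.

Rate = 7/2 = 3.5 sts per in.
collar: 15.5 × 3.5 = 54.25 → 54.
front: 18.5 × 3.5 = 64.75 → 65.
left front: 14.5 × 3.5 = 50.75 → 51.
right front: 10.5 × 3.5 = 36.75 → 37.

collar 54; front 65; left front 51; right front 37.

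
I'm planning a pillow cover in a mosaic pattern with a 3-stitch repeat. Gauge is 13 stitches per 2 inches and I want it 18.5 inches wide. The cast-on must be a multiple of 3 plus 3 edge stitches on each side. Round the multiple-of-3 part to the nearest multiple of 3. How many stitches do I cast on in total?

120 stitches.

13 / 2 = 6.5 sts per inch.
18.5 × 6.5 = 120.25 sts.
Less 6 edge sts → 114.25 for the repeat.
Nearest multiple of 3: 114.
Add back 6 edge sts → 120.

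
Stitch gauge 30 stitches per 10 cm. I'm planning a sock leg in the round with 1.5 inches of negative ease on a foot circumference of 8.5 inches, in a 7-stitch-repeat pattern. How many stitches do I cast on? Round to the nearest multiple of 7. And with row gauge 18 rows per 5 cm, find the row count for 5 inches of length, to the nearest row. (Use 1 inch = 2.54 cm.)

Finished = 8.5 − 1.5 = 7 inches.
7 inches × 2.54 = 17.78 cm.
30/10 = 3 sts per cm; 17.78 × 3 = 53.34 sts.
Nearest multiple of 7 → 56.
5 inches = 12.70 cm; × 3.6 = 45.72 → 46 rows.

Cast on 56 stitches; work 46 rows.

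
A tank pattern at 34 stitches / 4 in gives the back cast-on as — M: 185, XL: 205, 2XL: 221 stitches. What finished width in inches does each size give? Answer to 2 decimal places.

34/4 = 8.5 sts per in.
M: 185 / 8.5 = 21.765 → 21.76 in.
XL: 205 / 8.5 = 24.118 → 24.12 in.
2XL: 221 / 8.5 = 26.000 → 26.00 in.

M 21.76 inches; XL 24.12 inches; 2XL 26.00 inches.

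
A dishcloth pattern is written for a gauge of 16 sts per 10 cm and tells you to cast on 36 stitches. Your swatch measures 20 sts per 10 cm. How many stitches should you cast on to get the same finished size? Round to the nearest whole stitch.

Cast on 45 stitches.

Scale factor = 20 / 16 = 1.250.
36 × 20 / 16 = 45.00 sts.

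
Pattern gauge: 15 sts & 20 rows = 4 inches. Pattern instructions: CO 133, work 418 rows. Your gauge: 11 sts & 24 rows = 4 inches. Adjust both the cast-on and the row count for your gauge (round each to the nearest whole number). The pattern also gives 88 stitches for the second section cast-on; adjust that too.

Stitches: 133 × 11/15 = 97.53 → 98.
Rows: 418 × 24/20 = 501.60 → 502.
second section cast-on: 88 × 11/15 = 64.53 → 65.

Cast on 98 stitches; work 502 rows; second section cast-on 65 stitches.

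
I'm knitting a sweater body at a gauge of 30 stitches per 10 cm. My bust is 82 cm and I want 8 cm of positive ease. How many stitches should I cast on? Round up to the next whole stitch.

CO 270 sts.

Finished = 82 + 8 = 90 cm.
30 / 10 = 3 sts per cm.
90.00 × 3 = 270.00 sts.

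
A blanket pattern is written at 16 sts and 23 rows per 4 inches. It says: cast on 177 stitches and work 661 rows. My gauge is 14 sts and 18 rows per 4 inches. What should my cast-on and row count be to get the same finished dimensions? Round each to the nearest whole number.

Stitches: 177 × 14/16 = 154.88 → 155.
Rows: 661 × 18/23 = 517.30 → 517.

Cast on 155 stitches; work 517 rows.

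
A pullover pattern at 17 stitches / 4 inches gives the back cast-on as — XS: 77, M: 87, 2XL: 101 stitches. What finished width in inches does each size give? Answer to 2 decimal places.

XS 18.12 inches; M 20.47 inches; 2XL 23.76 inches.

17/4 = 4.25 sts per in.
XS: 77 / 4.25 = 18.118 → 18.12 in.
M: 87 / 4.25 = 20.471 → 20.47 in.
2XL: 101 / 4.25 = 23.765 → 23.76 in.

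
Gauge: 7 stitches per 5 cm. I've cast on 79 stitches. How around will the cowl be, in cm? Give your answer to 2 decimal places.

7 stitches / 5 cm = 1.4 stitches per cm.
79 / 1.4 = 56.429 cm.

56.43 cm.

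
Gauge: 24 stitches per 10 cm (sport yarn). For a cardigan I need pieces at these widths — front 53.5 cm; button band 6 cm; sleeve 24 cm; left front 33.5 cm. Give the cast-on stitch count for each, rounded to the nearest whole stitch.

Rate = 24/10 = 2.4 sts per cm.
front: 53.5 × 2.4 = 128.40 → 128.
button band: 6 × 2.4 = 14.40 → 14.
sleeve: 24 × 2.4 = 57.60 → 58.
left front: 33.5 × 2.4 = 80.40 → 80.

front 128; button band 14; sleeve 58; left front 80.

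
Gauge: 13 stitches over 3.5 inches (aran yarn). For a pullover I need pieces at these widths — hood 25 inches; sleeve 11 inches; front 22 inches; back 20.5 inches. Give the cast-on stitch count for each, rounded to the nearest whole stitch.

Rate = 13/3.5 = 3.714 sts per in.
hood: 25 × 3.714 = 92.86 → 93.
sleeve: 11 × 3.714 = 40.86 → 41.
front: 22 × 3.714 = 81.71 → 82.
back: 20.5 × 3.714 = 76.14 → 76.

hood 93; sleeve 41; front 82; back 76.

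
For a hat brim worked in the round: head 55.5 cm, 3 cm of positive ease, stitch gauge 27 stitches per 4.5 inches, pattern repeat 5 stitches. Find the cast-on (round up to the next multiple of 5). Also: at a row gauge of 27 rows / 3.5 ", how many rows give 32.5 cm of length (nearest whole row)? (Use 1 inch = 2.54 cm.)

Finished = 55.5 + 3 = 58.5 cm.
58.5 cm × 1/2.54 = 23.03 inches.
27/4.5 = 6 sts per in; 23.03 × 6 = 138.19 sts.
Next multiple of 5 → 140.
32.5 cm = 12.80 inches; × 7.714 = 98.71 → 99 rows.

Cast on 140 stitches; work 99 rows.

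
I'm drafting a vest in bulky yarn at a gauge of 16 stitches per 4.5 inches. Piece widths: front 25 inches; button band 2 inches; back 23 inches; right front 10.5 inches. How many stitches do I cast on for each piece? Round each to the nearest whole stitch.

Rate = 16/4.5 = 3.556 sts per in.
front: 25 × 3.556 = 88.89 → 89.
button band: 2 × 3.556 = 7.11 → 7.
back: 23 × 3.556 = 81.78 → 82.
right front: 10.5 × 3.556 = 37.33 → 37.

front 89; button band 7; back 82; right front 37.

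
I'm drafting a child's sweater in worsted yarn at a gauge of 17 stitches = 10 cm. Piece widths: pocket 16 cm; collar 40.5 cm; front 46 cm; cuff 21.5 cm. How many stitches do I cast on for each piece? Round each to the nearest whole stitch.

pocket 27; collar 69; front 78; cuff 37.

Rate = 17/10 = 1.7 sts per cm.
pocket: 16 × 1.7 = 27.20 → 27.
collar: 40.5 × 1.7 = 68.85 → 69.
front: 46 × 1.7 = 78.20 → 78.
cuff: 21.5 × 1.7 = 36.55 → 37.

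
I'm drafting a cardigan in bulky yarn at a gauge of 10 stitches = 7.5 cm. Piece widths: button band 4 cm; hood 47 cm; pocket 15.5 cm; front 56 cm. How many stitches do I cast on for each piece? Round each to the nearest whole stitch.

button band 5; hood 63; pocket 21; front 75.

Rate = 10/7.5 = 1.333 sts per cm.
button band: 4 × 1.333 = 5.33 → 5.
hood: 47 × 1.333 = 62.67 → 63.
pocket: 15.5 × 1.333 = 20.67 → 21.
front: 56 × 1.333 = 74.67 → 75.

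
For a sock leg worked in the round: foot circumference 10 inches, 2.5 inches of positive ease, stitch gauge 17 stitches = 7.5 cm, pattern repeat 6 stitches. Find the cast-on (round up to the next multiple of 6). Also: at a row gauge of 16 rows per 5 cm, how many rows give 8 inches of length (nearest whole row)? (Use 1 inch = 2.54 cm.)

Finished = 10 + 2.5 = 12.5 inches.
12.5 inches × 2.54 = 31.75 cm.
17/7.5 = 2.267 sts per cm; 31.75 × 2.267 = 71.97 sts.
Next multiple of 6 → 72.
8 inches = 20.32 cm; × 3.2 = 65.02 → 65 rows.

Cast on 72 stitches; work 65 rows.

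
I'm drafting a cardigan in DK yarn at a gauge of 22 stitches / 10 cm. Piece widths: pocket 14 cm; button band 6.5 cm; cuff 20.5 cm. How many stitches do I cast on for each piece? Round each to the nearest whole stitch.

pocket 31; button band 14; cuff 45.

Rate = 22/10 = 2.2 sts per cm.
pocket: 14 × 2.2 = 30.80 → 31.
button band: 6.5 × 2.2 = 14.30 → 14.
cuff: 20.5 × 2.2 = 45.10 → 45.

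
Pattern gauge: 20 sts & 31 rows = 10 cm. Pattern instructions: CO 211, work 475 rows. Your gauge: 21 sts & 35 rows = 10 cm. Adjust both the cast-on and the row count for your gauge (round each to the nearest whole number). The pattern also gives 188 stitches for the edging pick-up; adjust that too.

Cast on 222 stitches; work 536 rows; edging pick-up 197 stitches.

Stitches: 211 × 21/20 = 221.55 → 222.
Rows: 475 × 35/31 = 536.29 → 536.
edging pick-up: 188 × 21/20 = 197.40 → 197.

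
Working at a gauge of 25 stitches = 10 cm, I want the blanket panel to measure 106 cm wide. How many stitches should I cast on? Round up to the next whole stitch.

25 stitches / 10 cm = 2.5 stitches per cm.
106 × 2.5 = 265.00 stitches.

CO 265 sts.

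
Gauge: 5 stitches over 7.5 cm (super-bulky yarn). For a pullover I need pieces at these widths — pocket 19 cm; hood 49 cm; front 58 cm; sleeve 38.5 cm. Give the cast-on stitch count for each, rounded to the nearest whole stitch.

pocket 13; hood 33; front 39; sleeve 26.

Rate = 5/7.5 = 0.667 sts per cm.
pocket: 19 × 0.667 = 12.67 → 13.
hood: 49 × 0.667 = 32.67 → 33.
front: 58 × 0.667 = 38.67 → 39.
sleeve: 38.5 × 0.667 = 25.67 → 26.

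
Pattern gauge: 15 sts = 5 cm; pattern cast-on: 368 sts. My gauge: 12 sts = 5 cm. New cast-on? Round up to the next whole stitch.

Scale factor = 12 / 15 = 0.800.
368 × 12 / 15 = 294.40 sts.
→ 295 sts.

295 stitches.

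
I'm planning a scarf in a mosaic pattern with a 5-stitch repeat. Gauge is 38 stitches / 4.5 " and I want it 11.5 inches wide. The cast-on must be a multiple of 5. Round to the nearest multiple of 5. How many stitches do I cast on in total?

Cast on 95 stitches.

38 / 4.5 = 8.444 sts per inch.
11.5 × 8.444 = 97.11 sts.
Nearest multiple of 5: 95.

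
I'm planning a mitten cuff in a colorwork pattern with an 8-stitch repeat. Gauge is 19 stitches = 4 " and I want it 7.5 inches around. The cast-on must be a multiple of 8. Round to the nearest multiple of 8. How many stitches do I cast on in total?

19 / 4 = 4.75 sts per inch.
7.5 × 4.75 = 35.62 sts.
Nearest multiple of 8: 32.

Cast on 32 stitches.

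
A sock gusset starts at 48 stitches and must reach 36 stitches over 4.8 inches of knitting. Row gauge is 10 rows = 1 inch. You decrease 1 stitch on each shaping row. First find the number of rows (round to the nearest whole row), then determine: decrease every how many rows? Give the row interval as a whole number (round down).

Rows = 4.8 × 10 = 48.0 → 48 rows.
Stitches to remove: 12 → 12 shaping rows (at 1 st each).
48 / 12 = 4.00 → every 4 rows.

Decrease every 4th row.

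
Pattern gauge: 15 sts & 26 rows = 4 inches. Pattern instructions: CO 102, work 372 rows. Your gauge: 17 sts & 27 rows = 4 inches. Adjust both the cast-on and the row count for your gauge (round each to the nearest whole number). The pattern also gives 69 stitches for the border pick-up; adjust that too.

Stitches: 102 × 17/15 = 115.60 → 116.
Rows: 372 × 27/26 = 386.31 → 386.
border pick-up: 69 × 17/15 = 78.20 → 78.

Cast on 116 stitches; work 386 rows; border pick-up 78 stitches.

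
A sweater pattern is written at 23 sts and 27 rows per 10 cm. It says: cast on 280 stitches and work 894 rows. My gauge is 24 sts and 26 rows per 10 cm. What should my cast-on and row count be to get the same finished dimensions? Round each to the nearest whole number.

Stitches: 280 × 24/23 = 292.17 → 292.
Rows: 894 × 26/27 = 860.89 → 861.

Cast on 292 stitches; work 861 rows.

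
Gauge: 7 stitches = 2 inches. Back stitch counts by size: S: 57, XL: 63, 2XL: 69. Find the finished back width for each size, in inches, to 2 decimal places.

S 16.29 inches; XL 18.00 inches; 2XL 19.71 inches.

7/2 = 3.5 sts per in.
S: 57 / 3.5 = 16.286 → 16.29 in.
XL: 63 / 3.5 = 18.000 → 18.00 in.
2XL: 69 / 3.5 = 19.714 → 19.71 in.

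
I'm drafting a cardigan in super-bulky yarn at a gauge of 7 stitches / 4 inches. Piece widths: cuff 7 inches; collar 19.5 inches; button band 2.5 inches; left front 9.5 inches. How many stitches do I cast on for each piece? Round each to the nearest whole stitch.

cuff 12; collar 34; button band 4; left front 17.

Rate = 7/4 = 1.75 sts per in.
cuff: 7 × 1.75 = 12.25 → 12.
collar: 19.5 × 1.75 = 34.12 → 34.
button band: 2.5 × 1.75 = 4.38 → 4.
left front: 9.5 × 1.75 = 16.62 → 17.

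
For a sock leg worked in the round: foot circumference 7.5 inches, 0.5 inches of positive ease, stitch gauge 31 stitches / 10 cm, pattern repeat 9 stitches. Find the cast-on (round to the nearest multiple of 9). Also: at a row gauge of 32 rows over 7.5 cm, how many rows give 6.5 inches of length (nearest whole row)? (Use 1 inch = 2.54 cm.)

Finished = 7.5 + 0.5 = 8 inches.
8 inches × 2.54 = 20.32 cm.
31/10 = 3.1 sts per cm; 20.32 × 3.1 = 62.99 sts.
Nearest multiple of 9 → 63.
6.5 inches = 16.51 cm; × 4.267 = 70.44 → 70 rows.

Cast on 63 stitches; work 70 rows.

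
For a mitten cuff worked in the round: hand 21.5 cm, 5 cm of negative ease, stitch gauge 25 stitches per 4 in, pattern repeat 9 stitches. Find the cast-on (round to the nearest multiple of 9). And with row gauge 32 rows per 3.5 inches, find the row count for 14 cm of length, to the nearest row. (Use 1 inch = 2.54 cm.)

Finished = 21.5 − 5 = 16.5 cm.
16.5 cm × 1/2.54 = 6.50 inches.
25/4 = 6.25 sts per in; 6.50 × 6.25 = 40.60 sts.
Nearest multiple of 9 → 45.
14 cm = 5.51 inches; × 9.143 = 50.39 → 50 rows.

Cast on 45 stitches; work 50 rows.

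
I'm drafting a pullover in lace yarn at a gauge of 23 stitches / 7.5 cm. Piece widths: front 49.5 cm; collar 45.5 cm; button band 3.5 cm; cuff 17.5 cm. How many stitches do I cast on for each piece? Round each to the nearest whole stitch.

front 152; collar 140; button band 11; cuff 54.

Rate = 23/7.5 = 3.067 sts per cm.
front: 49.5 × 3.067 = 151.80 → 152.
collar: 45.5 × 3.067 = 139.53 → 140.
button band: 3.5 × 3.067 = 10.73 → 11.
cuff: 17.5 × 3.067 = 53.67 → 54.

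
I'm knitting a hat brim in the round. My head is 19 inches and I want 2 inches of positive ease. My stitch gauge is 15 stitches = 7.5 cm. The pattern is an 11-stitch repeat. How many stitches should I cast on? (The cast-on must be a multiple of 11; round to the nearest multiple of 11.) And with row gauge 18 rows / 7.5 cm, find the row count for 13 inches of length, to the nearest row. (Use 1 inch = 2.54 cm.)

Cast on 110 stitches; work 79 rows.

Finished = 19 + 2 = 21 inches.
21 inches × 2.54 = 53.34 cm.
15/7.5 = 2 sts per cm; 53.34 × 2 = 106.68 sts.
Nearest multiple of 11 → 110.
13 inches = 33.02 cm; × 2.4 = 79.25 → 79 rows.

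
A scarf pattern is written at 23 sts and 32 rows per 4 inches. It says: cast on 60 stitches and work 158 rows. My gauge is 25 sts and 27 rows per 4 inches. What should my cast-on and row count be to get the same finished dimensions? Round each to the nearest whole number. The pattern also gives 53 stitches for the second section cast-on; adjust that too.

Cast on 65 stitches; work 133 rows; second section cast-on 58 stitches.

Stitches: 60 × 25/23 = 65.22 → 65.
Rows: 158 × 27/32 = 133.31 → 133.
second section cast-on: 53 × 25/23 = 57.61 → 58.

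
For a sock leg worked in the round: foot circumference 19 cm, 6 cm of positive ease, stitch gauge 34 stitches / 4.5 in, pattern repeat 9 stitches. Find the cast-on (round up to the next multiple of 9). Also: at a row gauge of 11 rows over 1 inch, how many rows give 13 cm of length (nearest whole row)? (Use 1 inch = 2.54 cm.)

Finished = 19 + 6 = 25 cm.
25 cm × 1/2.54 = 9.84 inches.
34/4.5 = 7.556 sts per in; 9.84 × 7.556 = 74.37 sts.
Next multiple of 9 → 81.
13 cm = 5.12 inches; × 11 = 56.30 → 56 rows.

Cast on 81 stitches; work 56 rows.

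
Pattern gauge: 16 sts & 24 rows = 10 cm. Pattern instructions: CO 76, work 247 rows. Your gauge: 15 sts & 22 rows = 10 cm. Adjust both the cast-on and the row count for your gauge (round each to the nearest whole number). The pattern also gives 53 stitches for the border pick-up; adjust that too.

Cast on 71 stitches; work 226 rows; border pick-up 50 stitches.

Stitches: 76 × 15/16 = 71.25 → 71.
Rows: 247 × 22/24 = 226.42 → 226.
border pick-up: 53 × 15/16 = 49.69 → 50.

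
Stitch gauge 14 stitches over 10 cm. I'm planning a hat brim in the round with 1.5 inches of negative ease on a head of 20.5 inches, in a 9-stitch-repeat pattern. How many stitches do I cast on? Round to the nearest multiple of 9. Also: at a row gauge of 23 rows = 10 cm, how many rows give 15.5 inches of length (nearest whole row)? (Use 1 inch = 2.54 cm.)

Cast on 72 stitches; work 91 rows.

Finished = 20.5 − 1.5 = 19 inches.
19 inches × 2.54 = 48.26 cm.
14/10 = 1.4 sts per cm; 48.26 × 1.4 = 67.56 sts.
Nearest multiple of 9 → 72.
15.5 inches = 39.37 cm; × 2.3 = 90.55 → 91 rows.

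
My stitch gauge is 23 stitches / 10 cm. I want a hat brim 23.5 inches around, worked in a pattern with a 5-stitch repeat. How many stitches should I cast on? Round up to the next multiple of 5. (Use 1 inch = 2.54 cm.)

CO 140 sts.

23.5 in = 23.5 × 2.54 = 59.69 cm.
23 / 10 = 2.3 sts/cm.
59.69 × 2.3 = 137.29 sts.
→ 140.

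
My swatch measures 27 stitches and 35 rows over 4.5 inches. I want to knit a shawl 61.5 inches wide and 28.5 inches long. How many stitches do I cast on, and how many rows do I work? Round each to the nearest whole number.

Cast on 369 stitches and work 222 rows.

Stitch gauge = 27/4.5 = 6 sts/in; 61.5 × 6 = 369.00 → 369 sts.
Row gauge = 35/4.5 = 7.778 rows/in; 28.5 × 7.778 = 221.67 → 222 rows.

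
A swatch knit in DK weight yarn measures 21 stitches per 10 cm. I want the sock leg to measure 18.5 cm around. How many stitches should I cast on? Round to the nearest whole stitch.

21 stitches / 10 cm = 2.1 stitches per cm.
18.5 × 2.1 = 38.85 stitches.
Round to nearest → 39.

CO 39 sts.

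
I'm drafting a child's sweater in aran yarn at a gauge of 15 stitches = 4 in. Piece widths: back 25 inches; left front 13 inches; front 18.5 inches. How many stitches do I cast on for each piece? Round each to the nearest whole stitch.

Rate = 15/4 = 3.75 sts per in.
back: 25 × 3.75 = 93.75 → 94.
left front: 13 × 3.75 = 48.75 → 49.
front: 18.5 × 3.75 = 69.38 → 69.

back 94; left front 49; front 69.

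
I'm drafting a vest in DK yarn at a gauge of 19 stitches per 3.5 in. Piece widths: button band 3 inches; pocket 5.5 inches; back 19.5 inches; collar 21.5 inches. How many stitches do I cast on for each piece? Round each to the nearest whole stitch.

button band 16; pocket 30; back 106; collar 117.

Rate = 19/3.5 = 5.429 sts per in.
button band: 3 × 5.429 = 16.29 → 16.
pocket: 5.5 × 5.429 = 29.86 → 30.
back: 19.5 × 5.429 = 105.86 → 106.
collar: 21.5 × 5.429 = 116.71 → 117.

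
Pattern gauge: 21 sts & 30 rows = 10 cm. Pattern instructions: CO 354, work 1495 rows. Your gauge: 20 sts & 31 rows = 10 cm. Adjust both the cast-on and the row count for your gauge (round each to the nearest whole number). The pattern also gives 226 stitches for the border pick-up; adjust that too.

Cast on 337 stitches; work 1545 rows; border pick-up 215 stitches.

Stitches: 354 × 20/21 = 337.14 → 337.
Rows: 1495 × 31/30 = 1544.83 → 1545.
border pick-up: 226 × 20/21 = 215.24 → 215.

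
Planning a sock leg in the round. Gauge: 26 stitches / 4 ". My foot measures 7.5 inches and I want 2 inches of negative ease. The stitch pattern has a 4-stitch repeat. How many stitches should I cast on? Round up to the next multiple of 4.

36 stitches.

Finished = 7.5 − 2 = 5.5 inches.
26 / 4 = 6.5 sts/in.
5.5 × 6.5 = 35.75 sts.
Next multiple of 4: 36.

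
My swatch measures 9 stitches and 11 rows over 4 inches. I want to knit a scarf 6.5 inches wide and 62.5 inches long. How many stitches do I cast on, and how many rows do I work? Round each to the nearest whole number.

Stitch gauge = 9/4 = 2.25 sts/in; 6.5 × 2.25 = 14.62 → 15 sts.
Row gauge = 11/4 = 2.75 rows/in; 62.5 × 2.75 = 171.88 → 172 rows.

Cast on 15 stitches and work 172 rows.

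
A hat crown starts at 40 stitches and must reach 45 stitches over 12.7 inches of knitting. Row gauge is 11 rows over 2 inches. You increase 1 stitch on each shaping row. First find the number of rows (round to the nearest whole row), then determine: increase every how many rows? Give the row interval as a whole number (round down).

Increase every 14th row.

Rows = 12.7 × 5.5 = 69.8 → 70 rows.
Stitches to add: 5 → 5 shaping rows (at 1 st each).
70 / 5 = 14.00 → every 14 rows.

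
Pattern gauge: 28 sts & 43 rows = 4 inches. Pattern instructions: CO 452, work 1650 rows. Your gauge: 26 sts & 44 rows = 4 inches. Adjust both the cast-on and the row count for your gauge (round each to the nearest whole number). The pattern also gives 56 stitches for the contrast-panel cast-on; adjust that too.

Stitches: 452 × 26/28 = 419.71 → 420.
Rows: 1650 × 44/43 = 1688.37 → 1688.
contrast-panel cast-on: 56 × 26/28 = 52.00 → 52.

Cast on 420 stitches; work 1688 rows; contrast-panel cast-on 52 stitches.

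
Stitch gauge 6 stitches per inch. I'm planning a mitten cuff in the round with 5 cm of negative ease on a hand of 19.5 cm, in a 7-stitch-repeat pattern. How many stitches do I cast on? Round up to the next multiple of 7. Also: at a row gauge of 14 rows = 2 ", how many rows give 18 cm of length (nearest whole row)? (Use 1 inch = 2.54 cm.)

Finished = 19.5 − 5 = 14.5 cm.
14.5 cm × 1/2.54 = 5.71 inches.
6/1 = 6 sts per in; 5.71 × 6 = 34.25 sts.
Next multiple of 7 → 35.
18 cm = 7.09 inches; × 7 = 49.61 → 50 rows.

Cast on 35 stitches; work 50 rows.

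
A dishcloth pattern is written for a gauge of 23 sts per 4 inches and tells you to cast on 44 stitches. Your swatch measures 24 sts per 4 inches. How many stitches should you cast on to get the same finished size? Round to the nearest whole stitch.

46 stitches.

Scale factor = 24 / 23 = 1.043.
44 × 24 / 23 = 45.91 sts.
→ 46 sts.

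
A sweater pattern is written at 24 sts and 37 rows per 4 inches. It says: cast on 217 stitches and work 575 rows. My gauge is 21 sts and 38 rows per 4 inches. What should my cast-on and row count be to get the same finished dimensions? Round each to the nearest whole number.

Cast on 190 stitches; work 591 rows.

Stitches: 217 × 21/24 = 189.88 → 190.
Rows: 575 × 38/37 = 590.54 → 591.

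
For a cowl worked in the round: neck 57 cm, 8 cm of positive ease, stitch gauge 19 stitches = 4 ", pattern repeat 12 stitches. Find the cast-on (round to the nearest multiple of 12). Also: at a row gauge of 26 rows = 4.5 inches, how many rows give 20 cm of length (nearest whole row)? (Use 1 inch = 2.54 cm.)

Cast on 120 stitches; work 45 rows.

Finished = 57 + 8 = 65 cm.
65 cm × 1/2.54 = 25.59 inches.
19/4 = 4.75 sts per in; 25.59 × 4.75 = 121.56 sts.
Nearest multiple of 12 → 120.
20 cm = 7.87 inches; × 5.778 = 45.49 → 45 rows.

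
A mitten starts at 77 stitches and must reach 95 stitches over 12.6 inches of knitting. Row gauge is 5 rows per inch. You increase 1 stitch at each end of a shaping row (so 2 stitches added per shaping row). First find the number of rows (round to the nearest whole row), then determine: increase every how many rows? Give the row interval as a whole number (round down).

Increase every 7th row.

Rows = 12.6 × 5 = 63.0 → 63 rows.
Stitches to add: 18 → 9 shaping rows (at 2 st each).
63 / 9 = 7.00 → every 7 rows.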